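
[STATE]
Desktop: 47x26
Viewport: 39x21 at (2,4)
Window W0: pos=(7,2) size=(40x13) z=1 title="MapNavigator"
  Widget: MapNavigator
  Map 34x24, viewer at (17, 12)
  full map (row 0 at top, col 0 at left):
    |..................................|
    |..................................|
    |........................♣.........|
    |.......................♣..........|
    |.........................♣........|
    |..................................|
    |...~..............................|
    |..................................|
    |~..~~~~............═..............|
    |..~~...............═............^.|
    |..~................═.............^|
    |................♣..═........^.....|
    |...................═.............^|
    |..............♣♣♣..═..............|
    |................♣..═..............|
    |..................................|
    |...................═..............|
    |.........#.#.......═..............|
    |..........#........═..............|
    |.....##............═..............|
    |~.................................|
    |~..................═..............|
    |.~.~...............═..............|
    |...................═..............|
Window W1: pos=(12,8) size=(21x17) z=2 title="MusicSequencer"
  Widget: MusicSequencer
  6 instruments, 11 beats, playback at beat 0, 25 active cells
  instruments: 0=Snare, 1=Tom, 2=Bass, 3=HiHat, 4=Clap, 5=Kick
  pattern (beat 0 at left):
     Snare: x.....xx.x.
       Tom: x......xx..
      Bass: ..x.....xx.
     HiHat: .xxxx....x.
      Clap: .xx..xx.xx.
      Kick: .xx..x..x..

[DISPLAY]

     ┠─────────────────────────────────
     ┃  ~..~~~~............═...........
     ┃  ..~~...............═...........
     ┃  ..~................═...........
     ┃  ..┏━━━━━━━━━━━━━━━━━━━┓.....^..
     ┃  ..┃ MusicSequencer    ┃........
     ┃  ..┠───────────────────┨........
     ┃  ..┃      ▼1234567890  ┃........
     ┃  ..┃ Snare█·····██·█·  ┃........
     ┃  ..┃   Tom█······██··  ┃........
     ┗━━━━┃  Bass··█·····██·  ┃━━━━━━━━
          ┃ HiHat·████····█·  ┃        
          ┃  Clap·██··██·██·  ┃        
          ┃  Kick·██··█··█··  ┃        
          ┃                   ┃        
          ┃                   ┃        
          ┃                   ┃        
          ┃                   ┃        
          ┃                   ┃        
          ┃                   ┃        
          ┗━━━━━━━━━━━━━━━━━━━┛        


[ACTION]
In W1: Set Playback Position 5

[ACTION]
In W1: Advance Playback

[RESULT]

     ┠─────────────────────────────────
     ┃  ~..~~~~............═...........
     ┃  ..~~...............═...........
     ┃  ..~................═...........
     ┃  ..┏━━━━━━━━━━━━━━━━━━━┓.....^..
     ┃  ..┃ MusicSequencer    ┃........
     ┃  ..┠───────────────────┨........
     ┃  ..┃      012345▼7890  ┃........
     ┃  ..┃ Snare█·····██·█·  ┃........
     ┃  ..┃   Tom█······██··  ┃........
     ┗━━━━┃  Bass··█·····██·  ┃━━━━━━━━
          ┃ HiHat·████····█·  ┃        
          ┃  Clap·██··██·██·  ┃        
          ┃  Kick·██··█··█··  ┃        
          ┃                   ┃        
          ┃                   ┃        
          ┃                   ┃        
          ┃                   ┃        
          ┃                   ┃        
          ┃                   ┃        
          ┗━━━━━━━━━━━━━━━━━━━┛        


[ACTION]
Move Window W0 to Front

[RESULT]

     ┠─────────────────────────────────
     ┃  ~..~~~~............═...........
     ┃  ..~~...............═...........
     ┃  ..~................═...........
     ┃  ................♣..═........^..
     ┃  .................@.═...........
     ┃  ..............♣♣♣..═...........
     ┃  ................♣..═...........
     ┃  ...............................
     ┃  ...................═...........
     ┗━━━━━━━━━━━━━━━━━━━━━━━━━━━━━━━━━
          ┃ HiHat·████····█·  ┃        
          ┃  Clap·██··██·██·  ┃        
          ┃  Kick·██··█··█··  ┃        
          ┃                   ┃        
          ┃                   ┃        
          ┃                   ┃        
          ┃                   ┃        
          ┃                   ┃        
          ┃                   ┃        
          ┗━━━━━━━━━━━━━━━━━━━┛        


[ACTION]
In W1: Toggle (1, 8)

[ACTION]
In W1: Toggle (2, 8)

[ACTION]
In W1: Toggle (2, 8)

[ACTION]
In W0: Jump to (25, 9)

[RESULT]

     ┠─────────────────────────────────
     ┃............................     
     ┃............................     
     ┃............................     
     ┃~............═..............     
     ┃.............═.....@......^.     
     ┃.............═.............^     
     ┃..........♣..═........^.....     
     ┃.............═.............^     
     ┃........♣♣♣..═..............     
     ┗━━━━━━━━━━━━━━━━━━━━━━━━━━━━━━━━━
          ┃ HiHat·████····█·  ┃        
          ┃  Clap·██··██·██·  ┃        
          ┃  Kick·██··█··█··  ┃        
          ┃                   ┃        
          ┃                   ┃        
          ┃                   ┃        
          ┃                   ┃        
          ┃                   ┃        
          ┃                   ┃        
          ┗━━━━━━━━━━━━━━━━━━━┛        


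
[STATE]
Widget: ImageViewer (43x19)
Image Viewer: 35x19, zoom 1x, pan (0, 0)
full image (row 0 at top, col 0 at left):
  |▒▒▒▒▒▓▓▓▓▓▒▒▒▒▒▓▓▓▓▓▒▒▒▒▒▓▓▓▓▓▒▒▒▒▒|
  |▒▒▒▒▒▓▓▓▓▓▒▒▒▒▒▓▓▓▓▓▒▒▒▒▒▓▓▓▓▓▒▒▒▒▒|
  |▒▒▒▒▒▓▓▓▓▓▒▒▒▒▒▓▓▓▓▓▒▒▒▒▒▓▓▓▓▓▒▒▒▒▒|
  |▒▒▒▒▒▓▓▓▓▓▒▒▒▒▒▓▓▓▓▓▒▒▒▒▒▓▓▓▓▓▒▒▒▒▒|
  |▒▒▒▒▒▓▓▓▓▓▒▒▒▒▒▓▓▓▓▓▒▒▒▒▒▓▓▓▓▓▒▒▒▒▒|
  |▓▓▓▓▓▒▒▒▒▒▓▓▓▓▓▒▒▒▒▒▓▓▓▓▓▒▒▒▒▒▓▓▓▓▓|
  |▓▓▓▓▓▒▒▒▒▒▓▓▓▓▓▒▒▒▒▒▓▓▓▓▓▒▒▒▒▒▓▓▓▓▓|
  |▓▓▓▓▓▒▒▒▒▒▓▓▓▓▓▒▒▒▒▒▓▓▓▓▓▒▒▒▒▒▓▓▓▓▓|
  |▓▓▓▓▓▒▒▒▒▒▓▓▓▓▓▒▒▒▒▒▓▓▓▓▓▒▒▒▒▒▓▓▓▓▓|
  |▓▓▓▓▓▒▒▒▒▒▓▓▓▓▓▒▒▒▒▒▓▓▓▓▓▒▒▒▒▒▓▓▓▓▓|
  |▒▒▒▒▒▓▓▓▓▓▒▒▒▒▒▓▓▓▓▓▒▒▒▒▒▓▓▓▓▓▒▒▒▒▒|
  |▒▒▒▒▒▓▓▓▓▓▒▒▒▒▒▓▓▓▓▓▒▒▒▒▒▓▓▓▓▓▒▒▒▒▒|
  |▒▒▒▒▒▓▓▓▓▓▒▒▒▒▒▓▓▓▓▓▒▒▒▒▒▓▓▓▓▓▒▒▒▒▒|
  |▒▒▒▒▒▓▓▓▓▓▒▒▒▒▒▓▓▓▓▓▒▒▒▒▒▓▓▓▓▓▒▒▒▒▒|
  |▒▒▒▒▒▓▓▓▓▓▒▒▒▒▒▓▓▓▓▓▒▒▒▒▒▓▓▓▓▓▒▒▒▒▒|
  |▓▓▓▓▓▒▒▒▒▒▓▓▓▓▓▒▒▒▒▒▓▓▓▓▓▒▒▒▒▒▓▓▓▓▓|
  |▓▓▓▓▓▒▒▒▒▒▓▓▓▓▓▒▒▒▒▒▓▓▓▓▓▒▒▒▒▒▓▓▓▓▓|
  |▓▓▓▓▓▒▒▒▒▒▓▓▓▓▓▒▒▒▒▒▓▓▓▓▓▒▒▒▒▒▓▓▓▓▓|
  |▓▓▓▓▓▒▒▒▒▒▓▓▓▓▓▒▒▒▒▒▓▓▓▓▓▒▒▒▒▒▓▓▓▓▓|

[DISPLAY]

▒▒▒▒▒▓▓▓▓▓▒▒▒▒▒▓▓▓▓▓▒▒▒▒▒▓▓▓▓▓▒▒▒▒▒        
▒▒▒▒▒▓▓▓▓▓▒▒▒▒▒▓▓▓▓▓▒▒▒▒▒▓▓▓▓▓▒▒▒▒▒        
▒▒▒▒▒▓▓▓▓▓▒▒▒▒▒▓▓▓▓▓▒▒▒▒▒▓▓▓▓▓▒▒▒▒▒        
▒▒▒▒▒▓▓▓▓▓▒▒▒▒▒▓▓▓▓▓▒▒▒▒▒▓▓▓▓▓▒▒▒▒▒        
▒▒▒▒▒▓▓▓▓▓▒▒▒▒▒▓▓▓▓▓▒▒▒▒▒▓▓▓▓▓▒▒▒▒▒        
▓▓▓▓▓▒▒▒▒▒▓▓▓▓▓▒▒▒▒▒▓▓▓▓▓▒▒▒▒▒▓▓▓▓▓        
▓▓▓▓▓▒▒▒▒▒▓▓▓▓▓▒▒▒▒▒▓▓▓▓▓▒▒▒▒▒▓▓▓▓▓        
▓▓▓▓▓▒▒▒▒▒▓▓▓▓▓▒▒▒▒▒▓▓▓▓▓▒▒▒▒▒▓▓▓▓▓        
▓▓▓▓▓▒▒▒▒▒▓▓▓▓▓▒▒▒▒▒▓▓▓▓▓▒▒▒▒▒▓▓▓▓▓        
▓▓▓▓▓▒▒▒▒▒▓▓▓▓▓▒▒▒▒▒▓▓▓▓▓▒▒▒▒▒▓▓▓▓▓        
▒▒▒▒▒▓▓▓▓▓▒▒▒▒▒▓▓▓▓▓▒▒▒▒▒▓▓▓▓▓▒▒▒▒▒        
▒▒▒▒▒▓▓▓▓▓▒▒▒▒▒▓▓▓▓▓▒▒▒▒▒▓▓▓▓▓▒▒▒▒▒        
▒▒▒▒▒▓▓▓▓▓▒▒▒▒▒▓▓▓▓▓▒▒▒▒▒▓▓▓▓▓▒▒▒▒▒        
▒▒▒▒▒▓▓▓▓▓▒▒▒▒▒▓▓▓▓▓▒▒▒▒▒▓▓▓▓▓▒▒▒▒▒        
▒▒▒▒▒▓▓▓▓▓▒▒▒▒▒▓▓▓▓▓▒▒▒▒▒▓▓▓▓▓▒▒▒▒▒        
▓▓▓▓▓▒▒▒▒▒▓▓▓▓▓▒▒▒▒▒▓▓▓▓▓▒▒▒▒▒▓▓▓▓▓        
▓▓▓▓▓▒▒▒▒▒▓▓▓▓▓▒▒▒▒▒▓▓▓▓▓▒▒▒▒▒▓▓▓▓▓        
▓▓▓▓▓▒▒▒▒▒▓▓▓▓▓▒▒▒▒▒▓▓▓▓▓▒▒▒▒▒▓▓▓▓▓        
▓▓▓▓▓▒▒▒▒▒▓▓▓▓▓▒▒▒▒▒▓▓▓▓▓▒▒▒▒▒▓▓▓▓▓        


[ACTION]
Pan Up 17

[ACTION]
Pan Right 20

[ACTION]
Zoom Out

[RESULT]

▒▒▒▒▒▓▓▓▓▓▒▒▒▒▒                            
▒▒▒▒▒▓▓▓▓▓▒▒▒▒▒                            
▒▒▒▒▒▓▓▓▓▓▒▒▒▒▒                            
▒▒▒▒▒▓▓▓▓▓▒▒▒▒▒                            
▒▒▒▒▒▓▓▓▓▓▒▒▒▒▒                            
▓▓▓▓▓▒▒▒▒▒▓▓▓▓▓                            
▓▓▓▓▓▒▒▒▒▒▓▓▓▓▓                            
▓▓▓▓▓▒▒▒▒▒▓▓▓▓▓                            
▓▓▓▓▓▒▒▒▒▒▓▓▓▓▓                            
▓▓▓▓▓▒▒▒▒▒▓▓▓▓▓                            
▒▒▒▒▒▓▓▓▓▓▒▒▒▒▒                            
▒▒▒▒▒▓▓▓▓▓▒▒▒▒▒                            
▒▒▒▒▒▓▓▓▓▓▒▒▒▒▒                            
▒▒▒▒▒▓▓▓▓▓▒▒▒▒▒                            
▒▒▒▒▒▓▓▓▓▓▒▒▒▒▒                            
▓▓▓▓▓▒▒▒▒▒▓▓▓▓▓                            
▓▓▓▓▓▒▒▒▒▒▓▓▓▓▓                            
▓▓▓▓▓▒▒▒▒▒▓▓▓▓▓                            
▓▓▓▓▓▒▒▒▒▒▓▓▓▓▓                            


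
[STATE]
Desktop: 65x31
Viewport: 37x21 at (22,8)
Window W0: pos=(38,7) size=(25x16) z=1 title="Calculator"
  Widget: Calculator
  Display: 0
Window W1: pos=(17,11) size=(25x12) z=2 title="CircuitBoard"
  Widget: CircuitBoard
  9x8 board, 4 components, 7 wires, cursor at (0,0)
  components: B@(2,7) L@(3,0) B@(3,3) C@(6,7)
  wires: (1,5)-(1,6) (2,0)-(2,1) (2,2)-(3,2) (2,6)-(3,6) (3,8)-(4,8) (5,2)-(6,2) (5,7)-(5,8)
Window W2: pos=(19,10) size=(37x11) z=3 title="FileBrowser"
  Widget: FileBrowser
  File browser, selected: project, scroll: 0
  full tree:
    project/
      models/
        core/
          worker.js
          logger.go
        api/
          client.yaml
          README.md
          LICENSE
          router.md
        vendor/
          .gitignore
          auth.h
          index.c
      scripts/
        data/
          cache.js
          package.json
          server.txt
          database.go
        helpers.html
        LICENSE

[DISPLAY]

                ┃ Calculator         
                ┠────────────────────
━━━━━━━━━━━━━━━━━━━━━━━━━━━━━━━━━┓   
ileBrowser                       ┃   
─────────────────────────────────┨   
[-] project/                     ┃   
  [+] models/                    ┃   
  [+] scripts/                   ┃   
                                 ┃   
                                 ┃   
                                 ┃   
                                 ┃   
━━━━━━━━━━━━━━━━━━━━━━━━━━━━━━━━━┛   
L       ·   B      ┃─┴───┴───┴───┘   
━━━━━━━━━━━━━━━━━━━┛━━━━━━━━━━━━━━━━━
                                     
                                     
                                     
                                     
                                     
                                     


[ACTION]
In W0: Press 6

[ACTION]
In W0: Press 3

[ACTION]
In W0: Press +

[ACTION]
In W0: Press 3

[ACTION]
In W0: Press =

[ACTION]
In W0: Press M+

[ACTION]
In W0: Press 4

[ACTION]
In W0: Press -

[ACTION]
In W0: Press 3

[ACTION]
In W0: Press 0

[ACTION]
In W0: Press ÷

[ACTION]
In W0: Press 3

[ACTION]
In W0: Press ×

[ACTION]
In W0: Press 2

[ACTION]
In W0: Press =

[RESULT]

                ┃ Calculator         
                ┠────────────────────
━━━━━━━━━━━━━━━━━━━━━━━━━━━━━━━━━┓666
ileBrowser                       ┃   
─────────────────────────────────┨   
[-] project/                     ┃   
  [+] models/                    ┃   
  [+] scripts/                   ┃   
                                 ┃   
                                 ┃   
                                 ┃   
                                 ┃   
━━━━━━━━━━━━━━━━━━━━━━━━━━━━━━━━━┛   
L       ·   B      ┃─┴───┴───┴───┘   
━━━━━━━━━━━━━━━━━━━┛━━━━━━━━━━━━━━━━━
                                     
                                     
                                     
                                     
                                     
                                     


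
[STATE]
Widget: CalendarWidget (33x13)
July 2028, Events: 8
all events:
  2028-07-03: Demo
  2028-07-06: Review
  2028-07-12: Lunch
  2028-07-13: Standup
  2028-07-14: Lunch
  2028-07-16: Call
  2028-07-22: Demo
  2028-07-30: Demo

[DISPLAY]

            July 2028            
Mo Tu We Th Fr Sa Su             
                1  2             
 3*  4  5  6*  7  8  9           
10 11 12* 13* 14* 15 16*         
17 18 19 20 21 22* 23            
24 25 26 27 28 29 30*            
31                               
                                 
                                 
                                 
                                 
                                 


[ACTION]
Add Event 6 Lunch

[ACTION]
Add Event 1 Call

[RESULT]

            July 2028            
Mo Tu We Th Fr Sa Su             
                1*  2            
 3*  4  5  6*  7  8  9           
10 11 12* 13* 14* 15 16*         
17 18 19 20 21 22* 23            
24 25 26 27 28 29 30*            
31                               
                                 
                                 
                                 
                                 
                                 


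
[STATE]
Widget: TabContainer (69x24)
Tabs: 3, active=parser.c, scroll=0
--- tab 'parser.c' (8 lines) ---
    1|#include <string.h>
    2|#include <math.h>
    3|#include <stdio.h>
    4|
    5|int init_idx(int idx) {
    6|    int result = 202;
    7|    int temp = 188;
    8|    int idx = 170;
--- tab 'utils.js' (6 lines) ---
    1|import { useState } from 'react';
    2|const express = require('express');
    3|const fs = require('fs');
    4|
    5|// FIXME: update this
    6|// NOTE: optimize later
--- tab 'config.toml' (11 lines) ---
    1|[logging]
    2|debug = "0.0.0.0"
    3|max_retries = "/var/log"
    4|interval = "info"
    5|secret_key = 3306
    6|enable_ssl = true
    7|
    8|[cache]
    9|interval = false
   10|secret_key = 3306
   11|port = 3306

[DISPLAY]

[parser.c]│ utils.js │ config.toml                                   
─────────────────────────────────────────────────────────────────────
#include <string.h>                                                  
#include <math.h>                                                    
#include <stdio.h>                                                   
                                                                     
int init_idx(int idx) {                                              
    int result = 202;                                                
    int temp = 188;                                                  
    int idx = 170;                                                   
                                                                     
                                                                     
                                                                     
                                                                     
                                                                     
                                                                     
                                                                     
                                                                     
                                                                     
                                                                     
                                                                     
                                                                     
                                                                     
                                                                     


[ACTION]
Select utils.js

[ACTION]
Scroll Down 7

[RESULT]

 parser.c │[utils.js]│ config.toml                                   
─────────────────────────────────────────────────────────────────────
// NOTE: optimize later                                              
                                                                     
                                                                     
                                                                     
                                                                     
                                                                     
                                                                     
                                                                     
                                                                     
                                                                     
                                                                     
                                                                     
                                                                     
                                                                     
                                                                     
                                                                     
                                                                     
                                                                     
                                                                     
                                                                     
                                                                     
                                                                     


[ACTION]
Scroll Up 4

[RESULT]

 parser.c │[utils.js]│ config.toml                                   
─────────────────────────────────────────────────────────────────────
const express = require('express');                                  
const fs = require('fs');                                            
                                                                     
// FIXME: update this                                                
// NOTE: optimize later                                              
                                                                     
                                                                     
                                                                     
                                                                     
                                                                     
                                                                     
                                                                     
                                                                     
                                                                     
                                                                     
                                                                     
                                                                     
                                                                     
                                                                     
                                                                     
                                                                     
                                                                     


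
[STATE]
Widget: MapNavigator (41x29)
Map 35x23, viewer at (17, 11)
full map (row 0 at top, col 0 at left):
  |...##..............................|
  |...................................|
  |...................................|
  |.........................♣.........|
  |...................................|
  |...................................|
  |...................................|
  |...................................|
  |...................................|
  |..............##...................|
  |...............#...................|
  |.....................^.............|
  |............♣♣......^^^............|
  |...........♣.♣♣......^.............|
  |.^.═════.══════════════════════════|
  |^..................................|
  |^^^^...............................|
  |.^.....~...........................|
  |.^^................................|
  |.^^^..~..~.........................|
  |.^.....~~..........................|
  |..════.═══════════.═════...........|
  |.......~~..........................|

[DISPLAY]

                                         
                                         
                                         
   ...##..............................   
   ...................................   
   ...................................   
   .........................♣.........   
   ...................................   
   ...................................   
   ...................................   
   ...................................   
   ...................................   
   ..............##...................   
   ...............#...................   
   .................@...^.............   
   ............♣♣......^^^............   
   ...........♣.♣♣......^.............   
   .^.═════.══════════════════════════   
   ^..................................   
   ^^^^...............................   
   .^.....~...........................   
   .^^................................   
   .^^^..~..~.........................   
   .^.....~~..........................   
   ..════.═══════════.═════...........   
   .......~~..........................   
                                         
                                         
                                         


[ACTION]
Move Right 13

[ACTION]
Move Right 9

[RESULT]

                                         
                                         
                                         
.....................                    
.....................                    
.....................                    
...........♣.........                    
.....................                    
.....................                    
.....................                    
.....................                    
.....................                    
##...................                    
.#...................                    
.......^............@                    
......^^^............                    
♣......^.............                    
═════════════════════                    
.....................                    
.....................                    
.....................                    
.....................                    
.....................                    
.....................                    
════.═════...........                    
.....................                    
                                         
                                         
                                         


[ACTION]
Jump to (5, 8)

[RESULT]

                                         
                                         
                                         
                                         
                                         
                                         
               ...##.....................
               ..........................
               ..........................
               .........................♣
               ..........................
               ..........................
               ..........................
               ..........................
               .....@....................
               ..............##..........
               ...............#..........
               .....................^....
               ............♣♣......^^^...
               ...........♣.♣♣......^....
               .^.═════.═════════════════
               ^.........................
               ^^^^......................
               .^.....~..................
               .^^.......................
               .^^^..~..~................
               .^.....~~.................
               ..════.═══════════.═════..
               .......~~.................


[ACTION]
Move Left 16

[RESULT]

                                         
                                         
                                         
                                         
                                         
                                         
                    ...##................
                    .....................
                    .....................
                    .....................
                    .....................
                    .....................
                    .....................
                    .....................
                    @....................
                    ..............##.....
                    ...............#.....
                    .....................
                    ............♣♣......^
                    ...........♣.♣♣......
                    .^.═════.════════════
                    ^....................
                    ^^^^.................
                    .^.....~.............
                    .^^..................
                    .^^^..~..~...........
                    .^.....~~............
                    ..════.═══════════.══
                    .......~~............


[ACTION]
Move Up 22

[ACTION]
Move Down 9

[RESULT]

                                         
                                         
                                         
                                         
                                         
                    ...##................
                    .....................
                    .....................
                    .....................
                    .....................
                    .....................
                    .....................
                    .....................
                    .....................
                    @.............##.....
                    ...............#.....
                    .....................
                    ............♣♣......^
                    ...........♣.♣♣......
                    .^.═════.════════════
                    ^....................
                    ^^^^.................
                    .^.....~.............
                    .^^..................
                    .^^^..~..~...........
                    .^.....~~............
                    ..════.═══════════.══
                    .......~~............
                                         


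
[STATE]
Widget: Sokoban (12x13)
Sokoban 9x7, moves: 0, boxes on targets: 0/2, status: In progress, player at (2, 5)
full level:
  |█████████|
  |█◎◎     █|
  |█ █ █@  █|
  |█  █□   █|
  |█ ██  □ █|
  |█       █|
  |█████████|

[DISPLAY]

█████████   
█◎◎     █   
█ █ █@  █   
█  █□   █   
█ ██  □ █   
█       █   
█████████   
Moves: 0  0/
            
            
            
            
            


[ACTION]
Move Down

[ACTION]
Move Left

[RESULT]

█████████   
█◎◎     █   
█ █ █   █   
█  █□@  █   
█ ██  □ █   
█       █   
█████████   
Moves: 1  0/
            
            
            
            
            


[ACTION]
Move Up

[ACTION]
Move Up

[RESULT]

█████████   
█◎◎  @  █   
█ █ █   █   
█  █□   █   
█ ██  □ █   
█       █   
█████████   
Moves: 3  0/
            
            
            
            
            


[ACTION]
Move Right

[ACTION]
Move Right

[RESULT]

█████████   
█◎◎    @█   
█ █ █   █   
█  █□   █   
█ ██  □ █   
█       █   
█████████   
Moves: 5  0/
            
            
            
            
            


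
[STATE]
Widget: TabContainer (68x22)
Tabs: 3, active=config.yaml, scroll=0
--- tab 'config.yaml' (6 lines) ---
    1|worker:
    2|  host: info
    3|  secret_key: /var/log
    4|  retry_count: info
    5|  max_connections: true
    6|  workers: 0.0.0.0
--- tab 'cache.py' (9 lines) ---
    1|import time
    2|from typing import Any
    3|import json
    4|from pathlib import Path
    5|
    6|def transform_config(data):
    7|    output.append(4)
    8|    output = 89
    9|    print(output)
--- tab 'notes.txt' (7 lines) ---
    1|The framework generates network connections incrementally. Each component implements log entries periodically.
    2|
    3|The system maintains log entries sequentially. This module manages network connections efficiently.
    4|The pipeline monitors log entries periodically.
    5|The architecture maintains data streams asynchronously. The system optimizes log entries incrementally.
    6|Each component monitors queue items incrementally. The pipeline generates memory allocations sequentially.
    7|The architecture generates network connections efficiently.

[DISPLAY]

[config.yaml]│ cache.py │ notes.txt                                 
────────────────────────────────────────────────────────────────────
worker:                                                             
  host: info                                                        
  secret_key: /var/log                                              
  retry_count: info                                                 
  max_connections: true                                             
  workers: 0.0.0.0                                                  
                                                                    
                                                                    
                                                                    
                                                                    
                                                                    
                                                                    
                                                                    
                                                                    
                                                                    
                                                                    
                                                                    
                                                                    
                                                                    
                                                                    


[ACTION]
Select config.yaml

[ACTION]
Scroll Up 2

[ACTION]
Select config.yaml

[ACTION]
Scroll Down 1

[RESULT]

[config.yaml]│ cache.py │ notes.txt                                 
────────────────────────────────────────────────────────────────────
  host: info                                                        
  secret_key: /var/log                                              
  retry_count: info                                                 
  max_connections: true                                             
  workers: 0.0.0.0                                                  
                                                                    
                                                                    
                                                                    
                                                                    
                                                                    
                                                                    
                                                                    
                                                                    
                                                                    
                                                                    
                                                                    
                                                                    
                                                                    
                                                                    
                                                                    


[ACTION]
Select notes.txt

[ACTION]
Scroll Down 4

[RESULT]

 config.yaml │ cache.py │[notes.txt]                                
────────────────────────────────────────────────────────────────────
The architecture maintains data streams asynchronously. The system o
Each component monitors queue items incrementally. The pipeline gene
The architecture generates network connections efficiently.         
                                                                    
                                                                    
                                                                    
                                                                    
                                                                    
                                                                    
                                                                    
                                                                    
                                                                    
                                                                    
                                                                    
                                                                    
                                                                    
                                                                    
                                                                    
                                                                    
                                                                    


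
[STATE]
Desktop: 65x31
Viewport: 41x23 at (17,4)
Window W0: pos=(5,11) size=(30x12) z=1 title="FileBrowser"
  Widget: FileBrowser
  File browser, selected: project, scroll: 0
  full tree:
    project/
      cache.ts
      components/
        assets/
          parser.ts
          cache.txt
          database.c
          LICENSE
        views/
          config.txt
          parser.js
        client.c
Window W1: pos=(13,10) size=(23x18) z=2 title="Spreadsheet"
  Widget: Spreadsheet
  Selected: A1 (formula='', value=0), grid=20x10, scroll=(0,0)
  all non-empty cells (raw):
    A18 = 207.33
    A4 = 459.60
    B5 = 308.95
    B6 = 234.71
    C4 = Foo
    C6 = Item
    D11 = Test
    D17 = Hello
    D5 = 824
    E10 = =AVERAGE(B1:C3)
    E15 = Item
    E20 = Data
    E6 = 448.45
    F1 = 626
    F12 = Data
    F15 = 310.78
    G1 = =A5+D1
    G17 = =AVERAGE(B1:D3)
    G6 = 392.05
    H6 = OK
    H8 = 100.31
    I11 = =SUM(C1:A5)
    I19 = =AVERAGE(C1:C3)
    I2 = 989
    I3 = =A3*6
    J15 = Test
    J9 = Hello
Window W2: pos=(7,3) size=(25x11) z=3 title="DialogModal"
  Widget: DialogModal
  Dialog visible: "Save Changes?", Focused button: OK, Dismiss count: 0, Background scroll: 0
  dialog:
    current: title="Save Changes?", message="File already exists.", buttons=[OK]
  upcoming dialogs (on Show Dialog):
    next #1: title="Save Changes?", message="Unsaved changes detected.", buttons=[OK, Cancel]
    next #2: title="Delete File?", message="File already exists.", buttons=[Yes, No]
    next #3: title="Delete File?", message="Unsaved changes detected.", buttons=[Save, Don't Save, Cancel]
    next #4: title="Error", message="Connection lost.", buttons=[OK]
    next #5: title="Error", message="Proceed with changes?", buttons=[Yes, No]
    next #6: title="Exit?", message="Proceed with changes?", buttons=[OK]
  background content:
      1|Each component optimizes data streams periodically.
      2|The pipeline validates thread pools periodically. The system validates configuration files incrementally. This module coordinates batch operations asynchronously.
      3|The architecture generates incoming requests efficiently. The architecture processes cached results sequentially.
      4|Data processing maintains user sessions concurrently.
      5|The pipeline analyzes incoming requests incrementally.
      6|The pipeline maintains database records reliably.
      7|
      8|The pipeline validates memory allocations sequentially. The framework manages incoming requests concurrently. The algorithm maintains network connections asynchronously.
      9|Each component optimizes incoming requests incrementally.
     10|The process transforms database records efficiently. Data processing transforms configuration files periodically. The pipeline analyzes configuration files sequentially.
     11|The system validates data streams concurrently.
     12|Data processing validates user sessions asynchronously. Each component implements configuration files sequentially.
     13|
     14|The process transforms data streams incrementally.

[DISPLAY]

dal           ┃                          
──────────────┨                          
onent optimize┃                          
───────────┐s ┃                          
 Changes?  │ra┃                          
lready exis│ai┃                          
 [OK]      │ i┃━━━┓                      
───────────┘s ┃   ┃                      
              ┃───┨                      
━━━━━━━━━━━━━━┛   ┃                      
    A       B     ┃                      
------------------┃                      
      [0]       0 ┃                      
        0       0 ┃                      
        0       0 ┃                      
   459.60       0F┃                      
        0  308.95 ┃                      
        0  234.71I┃                      
        0       0 ┃                      
        0       0 ┃                      
        0       0 ┃                      
        0       0 ┃                      
        0       0 ┃                      


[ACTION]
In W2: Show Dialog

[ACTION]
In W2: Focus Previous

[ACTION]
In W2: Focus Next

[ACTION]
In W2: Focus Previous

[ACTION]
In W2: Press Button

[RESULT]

dal           ┃                          
──────────────┨                          
onent optimize┃                          
ine validates ┃                          
tecture genera┃                          
essing maintai┃                          
ine analyzes i┃━━━┓                      
ine maintains ┃   ┃                      
              ┃───┨                      
━━━━━━━━━━━━━━┛   ┃                      
    A       B     ┃                      
------------------┃                      
      [0]       0 ┃                      
        0       0 ┃                      
        0       0 ┃                      
   459.60       0F┃                      
        0  308.95 ┃                      
        0  234.71I┃                      
        0       0 ┃                      
        0       0 ┃                      
        0       0 ┃                      
        0       0 ┃                      
        0       0 ┃                      
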